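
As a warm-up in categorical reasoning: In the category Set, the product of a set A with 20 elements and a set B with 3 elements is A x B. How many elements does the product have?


In Set, the product A x B is the Cartesian product.
By the universal property, |A x B| = |A| * |B|.
|A x B| = 20 * 3 = 60

60


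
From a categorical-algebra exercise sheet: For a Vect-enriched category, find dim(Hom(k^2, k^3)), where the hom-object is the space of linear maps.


In Vect-enriched categories, Hom(k^n, k^m) is the space of m x n matrices.
dim(Hom(k^2, k^3)) = 3 * 2 = 6

6


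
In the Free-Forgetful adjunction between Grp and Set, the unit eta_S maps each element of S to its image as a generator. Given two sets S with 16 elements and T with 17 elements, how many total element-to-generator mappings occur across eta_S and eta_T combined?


The unit eta_X: X -> U(F(X)) of the Free-Forgetful adjunction
maps each element of X to a generator of F(X). For X = S + T (disjoint
union in Set), |S + T| = |S| + |T|.
Total mappings = 16 + 17 = 33.

33


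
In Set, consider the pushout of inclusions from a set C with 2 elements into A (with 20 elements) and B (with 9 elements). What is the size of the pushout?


The pushout A +_C B identifies the images of C in A and B.
|A +_C B| = |A| + |B| - |C| (for injections).
= 20 + 9 - 2 = 27

27


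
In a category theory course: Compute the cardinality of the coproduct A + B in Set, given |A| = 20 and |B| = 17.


In Set, the coproduct A + B is the disjoint union.
|A + B| = |A| + |B| = 20 + 17 = 37

37


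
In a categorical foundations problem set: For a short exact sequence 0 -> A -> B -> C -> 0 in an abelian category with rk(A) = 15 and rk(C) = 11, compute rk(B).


For a short exact sequence 0 -> A -> B -> C -> 0,
rank is additive: rank(B) = rank(A) + rank(C).
rank(B) = 15 + 11 = 26

26


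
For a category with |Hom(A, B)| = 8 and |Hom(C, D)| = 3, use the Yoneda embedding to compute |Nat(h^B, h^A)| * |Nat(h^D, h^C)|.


By the Yoneda lemma, Nat(h^B, h^A) is isomorphic to Hom(A, B),
so |Nat(h^B, h^A)| = |Hom(A, B)| and |Nat(h^D, h^C)| = |Hom(C, D)|.
|Hom(A, B)| = 8, |Hom(C, D)| = 3.
|Nat(h^B, h^A) x Nat(h^D, h^C)| = 8 * 3 = 24

24


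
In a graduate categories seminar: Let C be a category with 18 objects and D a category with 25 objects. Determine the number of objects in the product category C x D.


The product category C x D has objects that are pairs (c, d).
Number of pairs = |Ob(C)| * |Ob(D)| = 18 * 25 = 450

450


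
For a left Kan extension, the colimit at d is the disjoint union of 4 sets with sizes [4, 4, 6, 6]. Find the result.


Pointwise, the left Kan extension (Lan_F H)(d) is the colimit, indexed
by the comma category (F downarrow d), of H composed with the
projection (F downarrow d) -> C. Here that colimit is given
as a coproduct (disjoint union) of sets, so its cardinality is the
sum of the sizes of the summands.
Coproduct of sets with sizes: 4 + 4 + 6 + 6
= 20

20


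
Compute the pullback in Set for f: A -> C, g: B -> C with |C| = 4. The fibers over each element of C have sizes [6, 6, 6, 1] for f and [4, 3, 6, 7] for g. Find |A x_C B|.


The pullback A x_C B consists of pairs (a, b) with f(a) = g(b).
For each element c in C, the fiber product has |f^-1(c)| * |g^-1(c)| elements.
Summing over C: 6 * 4 + 6 * 3 + 6 * 6 + 1 * 7
= 24 + 18 + 36 + 7 = 85

85


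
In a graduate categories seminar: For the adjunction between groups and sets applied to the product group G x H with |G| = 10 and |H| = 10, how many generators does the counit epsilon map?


The counit epsilon_K: F(U(K)) -> K of the Free-Forgetful adjunction
maps |K| generators of F(U(K)) into K. For K = G x H (the product group),
|G x H| = |G| * |H|.
Total generators mapped = 10 * 10 = 100.

100


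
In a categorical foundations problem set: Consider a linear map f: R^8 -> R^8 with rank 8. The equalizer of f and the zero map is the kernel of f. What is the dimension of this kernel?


The equalizer of f and the zero map is ker(f).
By the rank-nullity theorem: dim(ker(f)) = dim(domain) - rank(f).
dim(ker(f)) = 8 - 8 = 0

0


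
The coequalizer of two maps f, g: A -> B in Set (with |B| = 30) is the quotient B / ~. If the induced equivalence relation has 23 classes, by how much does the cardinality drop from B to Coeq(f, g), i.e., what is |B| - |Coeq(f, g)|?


The coequalizer Coeq(f, g) = B / ~ has one element per equivalence class.
|B| = 30, |Coeq(f, g)| = 23.
|B| - |Coeq(f, g)| = 30 - 23 = 7.

7


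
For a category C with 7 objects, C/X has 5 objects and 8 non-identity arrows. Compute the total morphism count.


In the slice category C/X, objects are morphisms to X.
Identity morphisms: 5 (one per object of C/X).
Non-identity morphisms: 8.
Total = 5 + 8 = 13

13


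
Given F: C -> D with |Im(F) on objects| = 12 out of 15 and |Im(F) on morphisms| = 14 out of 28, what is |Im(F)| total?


The image of F consists of distinct objects and distinct morphisms.
|Im(F)| on objects = 12
|Im(F)| on morphisms = 14
Total image cardinality = 12 + 14 = 26

26


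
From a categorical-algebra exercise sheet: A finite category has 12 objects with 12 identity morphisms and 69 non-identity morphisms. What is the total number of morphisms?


Each object has an identity morphism, giving 12 identities.
Adding the 69 non-identity morphisms:
Total = 12 + 69 = 81

81


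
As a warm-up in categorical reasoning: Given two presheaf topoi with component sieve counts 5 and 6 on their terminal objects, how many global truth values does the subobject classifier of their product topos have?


In a product of presheaf topoi E_1 x E_2, the subobject classifier
is Omega = Omega_1 x Omega_2 (componentwise), so
|Omega(top)| = |Omega_1(top_1)| * |Omega_2(top_2)|.
= 5 * 6 = 30.

30


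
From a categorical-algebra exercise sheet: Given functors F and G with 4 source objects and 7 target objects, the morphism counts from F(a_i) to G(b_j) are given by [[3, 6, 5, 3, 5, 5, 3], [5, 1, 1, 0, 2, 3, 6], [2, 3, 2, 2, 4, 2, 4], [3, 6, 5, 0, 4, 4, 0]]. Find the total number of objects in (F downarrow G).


Objects of (F downarrow G) are triples (a, b, h: F(a)->G(b)).
The count equals the sum of all entries in the hom-matrix.
sum(row 0) = 30
sum(row 1) = 18
sum(row 2) = 19
sum(row 3) = 22
Grand total = 89

89


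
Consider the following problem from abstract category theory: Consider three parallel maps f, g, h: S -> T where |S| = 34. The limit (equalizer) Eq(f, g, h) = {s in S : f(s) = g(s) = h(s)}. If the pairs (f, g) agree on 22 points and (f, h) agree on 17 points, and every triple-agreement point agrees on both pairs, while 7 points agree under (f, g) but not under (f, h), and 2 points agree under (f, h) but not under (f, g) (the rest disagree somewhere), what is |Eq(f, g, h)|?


Eq(f, g, h) is the triple-agreement set: points in S where all three
maps take the same value. Using inclusion-exclusion on the pairwise data:
Pair (f, g) agrees on 22 points; pair (f, h) on 17 points.
Points agreeing under (f, g) but not (f, h) = 7; under (f, h) but not (f, g) = 2.
Triple-agreement = agreement-in-(f, g) minus points that agree under (f, g) but not (f, h):
|Eq(f, g, h)| = 22 - 7 = 15
(cross-check via (f, h): 17 - 2 = 15.)

15


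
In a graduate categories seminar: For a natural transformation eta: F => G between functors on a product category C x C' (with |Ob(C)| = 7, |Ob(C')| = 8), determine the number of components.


A natural transformation eta: F => G assigns one component morphism per
object of the domain category.
The domain is the product category C x C', so
|Ob(C x C')| = |Ob(C)| * |Ob(C')| = 7 * 8 = 56.
Therefore eta has 56 component morphisms.

56


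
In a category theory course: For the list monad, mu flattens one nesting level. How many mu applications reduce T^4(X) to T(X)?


Each application of mu: T^2 -> T removes one layer of nesting.
Starting at depth 4 (i.e., T^4(X)), we need to reach T(X).
Number of mu applications = 4 - 1 = 3

3


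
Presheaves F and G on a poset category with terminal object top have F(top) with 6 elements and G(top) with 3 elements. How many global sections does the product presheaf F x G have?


Global sections of a presheaf on a poset with terminal top satisfy
Gamma(H) ~ H(top). Presheaves admit pointwise products, so
(F x G)(top) = F(top) x G(top) (Cartesian product).
|Gamma(F x G)| = |F(top)| * |G(top)| = 6 * 3 = 18.

18


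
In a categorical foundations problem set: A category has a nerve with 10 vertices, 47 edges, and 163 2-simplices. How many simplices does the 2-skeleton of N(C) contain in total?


The 2-skeleton of the nerve N(C) consists of simplices in dimensions 0, 1, 2:
  |N(C)_0| = 10 (objects)
  |N(C)_1| = 47 (morphisms)
  |N(C)_2| = 163 (composable pairs)
Total = 10 + 47 + 163 = 220

220


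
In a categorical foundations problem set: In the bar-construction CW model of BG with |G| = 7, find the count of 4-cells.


In the bar-construction CW model of BG, the n-cells are indexed by
n-tuples [g_1|...|g_n] of non-identity elements of G (degenerate
simplices with some g_i = e do not contribute cells), so there are
(|G| - 1)^n n-cells.
For dim = 4 with |G| = 7:
cells = (7 - 1)^4 = 6^4 = 1296

1296


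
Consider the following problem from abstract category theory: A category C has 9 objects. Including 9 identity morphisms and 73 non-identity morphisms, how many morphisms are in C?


Each object has an identity morphism, giving 9 identities.
Adding the 73 non-identity morphisms:
Total = 9 + 73 = 82

82


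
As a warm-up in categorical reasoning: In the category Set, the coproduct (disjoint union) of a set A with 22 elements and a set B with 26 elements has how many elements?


In Set, the coproduct A + B is the disjoint union.
|A + B| = |A| + |B| = 22 + 26 = 48

48


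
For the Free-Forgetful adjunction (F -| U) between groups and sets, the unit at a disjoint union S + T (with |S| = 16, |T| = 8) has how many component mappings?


The unit eta_X: X -> U(F(X)) of the Free-Forgetful adjunction
maps each element of X to a generator of F(X). For X = S + T (disjoint
union in Set), |S + T| = |S| + |T|.
Total mappings = 16 + 8 = 24.

24


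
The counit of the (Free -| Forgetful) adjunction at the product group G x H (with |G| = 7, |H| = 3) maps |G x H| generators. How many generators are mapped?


The counit epsilon_K: F(U(K)) -> K of the Free-Forgetful adjunction
maps |K| generators of F(U(K)) into K. For K = G x H (the product group),
|G x H| = |G| * |H|.
Total generators mapped = 7 * 3 = 21.

21


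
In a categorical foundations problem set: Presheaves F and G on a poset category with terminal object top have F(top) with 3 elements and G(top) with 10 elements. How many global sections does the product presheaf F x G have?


Global sections of a presheaf on a poset with terminal top satisfy
Gamma(H) ~ H(top). Presheaves admit pointwise products, so
(F x G)(top) = F(top) x G(top) (Cartesian product).
|Gamma(F x G)| = |F(top)| * |G(top)| = 3 * 10 = 30.

30


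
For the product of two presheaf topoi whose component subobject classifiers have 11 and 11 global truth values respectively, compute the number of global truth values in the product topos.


In a product of presheaf topoi E_1 x E_2, the subobject classifier
is Omega = Omega_1 x Omega_2 (componentwise), so
|Omega(top)| = |Omega_1(top_1)| * |Omega_2(top_2)|.
= 11 * 11 = 121.

121


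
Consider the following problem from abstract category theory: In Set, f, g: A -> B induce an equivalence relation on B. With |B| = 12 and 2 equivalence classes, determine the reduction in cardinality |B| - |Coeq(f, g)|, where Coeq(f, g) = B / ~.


The coequalizer Coeq(f, g) = B / ~ has one element per equivalence class.
|B| = 12, |Coeq(f, g)| = 2.
|B| - |Coeq(f, g)| = 12 - 2 = 10.

10


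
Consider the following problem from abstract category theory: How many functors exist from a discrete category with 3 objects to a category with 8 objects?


A functor from a discrete category C to D is determined by
where each object maps. Each of the 3 objects of C can map
to any of the 8 objects of D independently.
Number of functors = 8^3 = 512

512


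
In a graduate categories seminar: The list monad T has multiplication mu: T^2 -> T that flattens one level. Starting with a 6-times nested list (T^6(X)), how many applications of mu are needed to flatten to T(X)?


Each application of mu: T^2 -> T removes one layer of nesting.
Starting at depth 6 (i.e., T^6(X)), we need to reach T(X).
Number of mu applications = 6 - 1 = 5

5


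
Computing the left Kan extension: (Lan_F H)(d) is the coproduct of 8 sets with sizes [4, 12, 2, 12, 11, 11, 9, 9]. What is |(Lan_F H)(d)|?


Pointwise, the left Kan extension (Lan_F H)(d) is the colimit, indexed
by the comma category (F downarrow d), of H composed with the
projection (F downarrow d) -> C. Here that colimit is given
as a coproduct (disjoint union) of sets, so its cardinality is the
sum of the sizes of the summands.
Coproduct of sets with sizes: 4 + 12 + 2 + 12 + 11 + 11 + 9 + 9
= 70

70


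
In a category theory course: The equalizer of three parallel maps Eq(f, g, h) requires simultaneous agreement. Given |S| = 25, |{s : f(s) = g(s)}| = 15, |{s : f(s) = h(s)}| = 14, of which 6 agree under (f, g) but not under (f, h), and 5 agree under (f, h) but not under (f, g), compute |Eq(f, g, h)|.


Eq(f, g, h) is the triple-agreement set: points in S where all three
maps take the same value. Using inclusion-exclusion on the pairwise data:
Pair (f, g) agrees on 15 points; pair (f, h) on 14 points.
Points agreeing under (f, g) but not (f, h) = 6; under (f, h) but not (f, g) = 5.
Triple-agreement = agreement-in-(f, g) minus points that agree under (f, g) but not (f, h):
|Eq(f, g, h)| = 15 - 6 = 9
(cross-check via (f, h): 14 - 5 = 9.)

9


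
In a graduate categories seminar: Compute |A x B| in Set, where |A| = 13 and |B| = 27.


In Set, the product A x B is the Cartesian product.
By the universal property, |A x B| = |A| * |B|.
|A x B| = 13 * 27 = 351

351


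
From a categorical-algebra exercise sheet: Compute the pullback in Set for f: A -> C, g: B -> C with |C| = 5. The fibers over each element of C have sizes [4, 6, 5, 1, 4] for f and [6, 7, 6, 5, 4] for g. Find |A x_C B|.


The pullback A x_C B consists of pairs (a, b) with f(a) = g(b).
For each element c in C, the fiber product has |f^-1(c)| * |g^-1(c)| elements.
Summing over C: 4 * 6 + 6 * 7 + 5 * 6 + 1 * 5 + 4 * 4
= 24 + 42 + 30 + 5 + 16 = 117

117


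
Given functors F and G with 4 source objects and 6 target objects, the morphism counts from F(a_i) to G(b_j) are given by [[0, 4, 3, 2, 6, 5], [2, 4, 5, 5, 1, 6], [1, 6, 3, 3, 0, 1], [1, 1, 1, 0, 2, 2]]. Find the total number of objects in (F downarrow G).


Objects of (F downarrow G) are triples (a, b, h: F(a)->G(b)).
The count equals the sum of all entries in the hom-matrix.
sum(row 0) = 20
sum(row 1) = 23
sum(row 2) = 14
sum(row 3) = 7
Grand total = 64

64


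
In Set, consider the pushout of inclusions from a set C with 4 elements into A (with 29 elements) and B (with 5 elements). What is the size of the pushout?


The pushout A +_C B identifies the images of C in A and B.
|A +_C B| = |A| + |B| - |C| (for injections).
= 29 + 5 - 4 = 30

30


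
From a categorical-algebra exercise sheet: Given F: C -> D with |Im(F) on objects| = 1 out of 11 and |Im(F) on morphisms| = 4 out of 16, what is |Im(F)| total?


The image of F consists of distinct objects and distinct morphisms.
|Im(F)| on objects = 1
|Im(F)| on morphisms = 4
Total image cardinality = 1 + 4 = 5

5


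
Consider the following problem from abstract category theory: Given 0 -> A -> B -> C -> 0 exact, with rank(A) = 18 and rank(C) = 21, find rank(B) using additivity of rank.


For a short exact sequence 0 -> A -> B -> C -> 0,
rank is additive: rank(B) = rank(A) + rank(C).
rank(B) = 18 + 21 = 39

39


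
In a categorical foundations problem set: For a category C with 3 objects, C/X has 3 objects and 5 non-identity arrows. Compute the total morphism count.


In the slice category C/X, objects are morphisms to X.
Identity morphisms: 3 (one per object of C/X).
Non-identity morphisms: 5.
Total = 3 + 5 = 8

8


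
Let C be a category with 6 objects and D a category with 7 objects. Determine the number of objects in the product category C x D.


The product category C x D has objects that are pairs (c, d).
Number of pairs = |Ob(C)| * |Ob(D)| = 6 * 7 = 42

42


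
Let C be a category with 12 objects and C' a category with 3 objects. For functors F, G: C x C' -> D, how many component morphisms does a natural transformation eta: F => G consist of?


A natural transformation eta: F => G assigns one component morphism per
object of the domain category.
The domain is the product category C x C', so
|Ob(C x C')| = |Ob(C)| * |Ob(C')| = 12 * 3 = 36.
Therefore eta has 36 component morphisms.

36


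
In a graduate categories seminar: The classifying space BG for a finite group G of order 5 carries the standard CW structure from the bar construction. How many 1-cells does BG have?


In the bar-construction CW model of BG, the n-cells are indexed by
n-tuples [g_1|...|g_n] of non-identity elements of G (degenerate
simplices with some g_i = e do not contribute cells), so there are
(|G| - 1)^n n-cells.
For dim = 1 with |G| = 5:
cells = (5 - 1)^1 = 4^1 = 4

4


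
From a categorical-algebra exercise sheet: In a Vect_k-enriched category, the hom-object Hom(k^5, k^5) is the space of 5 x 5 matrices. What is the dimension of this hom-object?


In Vect-enriched categories, Hom(k^n, k^m) is the space of m x n matrices.
dim(Hom(k^5, k^5)) = 5 * 5 = 25

25


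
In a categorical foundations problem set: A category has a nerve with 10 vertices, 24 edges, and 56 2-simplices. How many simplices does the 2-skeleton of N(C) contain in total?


The 2-skeleton of the nerve N(C) consists of simplices in dimensions 0, 1, 2:
  |N(C)_0| = 10 (objects)
  |N(C)_1| = 24 (morphisms)
  |N(C)_2| = 56 (composable pairs)
Total = 10 + 24 + 56 = 90

90


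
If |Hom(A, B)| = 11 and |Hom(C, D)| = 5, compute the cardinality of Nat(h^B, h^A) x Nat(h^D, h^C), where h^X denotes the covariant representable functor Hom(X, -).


By the Yoneda lemma, Nat(h^B, h^A) is isomorphic to Hom(A, B),
so |Nat(h^B, h^A)| = |Hom(A, B)| and |Nat(h^D, h^C)| = |Hom(C, D)|.
|Hom(A, B)| = 11, |Hom(C, D)| = 5.
|Nat(h^B, h^A) x Nat(h^D, h^C)| = 11 * 5 = 55

55


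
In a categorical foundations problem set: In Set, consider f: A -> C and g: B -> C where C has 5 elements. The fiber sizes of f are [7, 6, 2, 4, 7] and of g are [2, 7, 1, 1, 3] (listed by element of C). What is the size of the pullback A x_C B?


The pullback A x_C B consists of pairs (a, b) with f(a) = g(b).
For each element c in C, the fiber product has |f^-1(c)| * |g^-1(c)| elements.
Summing over C: 7 * 2 + 6 * 7 + 2 * 1 + 4 * 1 + 7 * 3
= 14 + 42 + 2 + 4 + 21 = 83

83


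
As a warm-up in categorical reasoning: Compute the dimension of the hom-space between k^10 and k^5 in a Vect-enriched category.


In Vect-enriched categories, Hom(k^n, k^m) is the space of m x n matrices.
dim(Hom(k^10, k^5)) = 5 * 10 = 50

50


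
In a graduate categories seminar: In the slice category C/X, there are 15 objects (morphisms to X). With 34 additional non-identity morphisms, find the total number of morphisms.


In the slice category C/X, objects are morphisms to X.
Identity morphisms: 15 (one per object of C/X).
Non-identity morphisms: 34.
Total = 15 + 34 = 49

49


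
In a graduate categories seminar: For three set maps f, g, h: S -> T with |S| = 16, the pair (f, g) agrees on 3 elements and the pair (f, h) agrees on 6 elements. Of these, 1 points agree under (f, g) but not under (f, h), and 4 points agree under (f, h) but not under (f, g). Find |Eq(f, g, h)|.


Eq(f, g, h) is the triple-agreement set: points in S where all three
maps take the same value. Using inclusion-exclusion on the pairwise data:
Pair (f, g) agrees on 3 points; pair (f, h) on 6 points.
Points agreeing under (f, g) but not (f, h) = 1; under (f, h) but not (f, g) = 4.
Triple-agreement = agreement-in-(f, g) minus points that agree under (f, g) but not (f, h):
|Eq(f, g, h)| = 3 - 1 = 2
(cross-check via (f, h): 6 - 4 = 2.)

2


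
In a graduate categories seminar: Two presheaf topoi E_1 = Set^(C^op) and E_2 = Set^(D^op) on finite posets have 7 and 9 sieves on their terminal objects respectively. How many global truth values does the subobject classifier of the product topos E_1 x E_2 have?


In a product of presheaf topoi E_1 x E_2, the subobject classifier
is Omega = Omega_1 x Omega_2 (componentwise), so
|Omega(top)| = |Omega_1(top_1)| * |Omega_2(top_2)|.
= 7 * 9 = 63.

63


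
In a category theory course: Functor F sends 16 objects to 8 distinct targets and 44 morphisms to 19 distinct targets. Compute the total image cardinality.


The image of F consists of distinct objects and distinct morphisms.
|Im(F)| on objects = 8
|Im(F)| on morphisms = 19
Total image cardinality = 8 + 19 = 27

27


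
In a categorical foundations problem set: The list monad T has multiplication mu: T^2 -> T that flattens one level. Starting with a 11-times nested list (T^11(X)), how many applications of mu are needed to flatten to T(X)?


Each application of mu: T^2 -> T removes one layer of nesting.
Starting at depth 11 (i.e., T^11(X)), we need to reach T(X).
Number of mu applications = 11 - 1 = 10

10


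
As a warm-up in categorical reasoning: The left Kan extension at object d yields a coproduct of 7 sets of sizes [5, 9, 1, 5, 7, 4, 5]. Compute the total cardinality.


Pointwise, the left Kan extension (Lan_F H)(d) is the colimit, indexed
by the comma category (F downarrow d), of H composed with the
projection (F downarrow d) -> C. Here that colimit is given
as a coproduct (disjoint union) of sets, so its cardinality is the
sum of the sizes of the summands.
Coproduct of sets with sizes: 5 + 9 + 1 + 5 + 7 + 4 + 5
= 36

36


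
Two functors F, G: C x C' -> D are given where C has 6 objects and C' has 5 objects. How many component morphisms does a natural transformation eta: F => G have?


A natural transformation eta: F => G assigns one component morphism per
object of the domain category.
The domain is the product category C x C', so
|Ob(C x C')| = |Ob(C)| * |Ob(C')| = 6 * 5 = 30.
Therefore eta has 30 component morphisms.

30


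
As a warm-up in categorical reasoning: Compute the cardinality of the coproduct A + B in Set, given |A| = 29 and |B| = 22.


In Set, the coproduct A + B is the disjoint union.
|A + B| = |A| + |B| = 29 + 22 = 51

51


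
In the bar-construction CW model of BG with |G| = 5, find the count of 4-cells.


In the bar-construction CW model of BG, the n-cells are indexed by
n-tuples [g_1|...|g_n] of non-identity elements of G (degenerate
simplices with some g_i = e do not contribute cells), so there are
(|G| - 1)^n n-cells.
For dim = 4 with |G| = 5:
cells = (5 - 1)^4 = 4^4 = 256

256


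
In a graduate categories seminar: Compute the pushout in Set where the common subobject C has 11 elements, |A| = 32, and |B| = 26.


The pushout A +_C B identifies the images of C in A and B.
|A +_C B| = |A| + |B| - |C| (for injections).
= 32 + 26 - 11 = 47

47


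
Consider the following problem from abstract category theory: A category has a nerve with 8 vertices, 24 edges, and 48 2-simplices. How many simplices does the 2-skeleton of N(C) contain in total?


The 2-skeleton of the nerve N(C) consists of simplices in dimensions 0, 1, 2:
  |N(C)_0| = 8 (objects)
  |N(C)_1| = 24 (morphisms)
  |N(C)_2| = 48 (composable pairs)
Total = 8 + 24 + 48 = 80

80


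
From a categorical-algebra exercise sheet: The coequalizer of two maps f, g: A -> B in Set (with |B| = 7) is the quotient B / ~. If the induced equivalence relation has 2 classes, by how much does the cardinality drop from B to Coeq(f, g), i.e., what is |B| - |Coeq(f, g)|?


The coequalizer Coeq(f, g) = B / ~ has one element per equivalence class.
|B| = 7, |Coeq(f, g)| = 2.
|B| - |Coeq(f, g)| = 7 - 2 = 5.

5


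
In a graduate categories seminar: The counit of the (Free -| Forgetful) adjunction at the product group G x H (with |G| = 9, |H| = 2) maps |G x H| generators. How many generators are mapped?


The counit epsilon_K: F(U(K)) -> K of the Free-Forgetful adjunction
maps |K| generators of F(U(K)) into K. For K = G x H (the product group),
|G x H| = |G| * |H|.
Total generators mapped = 9 * 2 = 18.

18


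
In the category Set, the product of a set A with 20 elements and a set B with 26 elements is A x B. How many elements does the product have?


In Set, the product A x B is the Cartesian product.
By the universal property, |A x B| = |A| * |B|.
|A x B| = 20 * 26 = 520

520


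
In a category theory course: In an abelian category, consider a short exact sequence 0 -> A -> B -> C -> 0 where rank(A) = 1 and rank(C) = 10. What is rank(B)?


For a short exact sequence 0 -> A -> B -> C -> 0,
rank is additive: rank(B) = rank(A) + rank(C).
rank(B) = 1 + 10 = 11

11


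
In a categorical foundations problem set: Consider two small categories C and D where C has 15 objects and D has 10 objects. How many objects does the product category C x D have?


The product category C x D has objects that are pairs (c, d).
Number of pairs = |Ob(C)| * |Ob(D)| = 15 * 10 = 150

150


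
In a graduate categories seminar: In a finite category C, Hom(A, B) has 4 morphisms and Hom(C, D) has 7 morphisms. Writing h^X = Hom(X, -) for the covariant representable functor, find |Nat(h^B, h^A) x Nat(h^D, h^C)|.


By the Yoneda lemma, Nat(h^B, h^A) is isomorphic to Hom(A, B),
so |Nat(h^B, h^A)| = |Hom(A, B)| and |Nat(h^D, h^C)| = |Hom(C, D)|.
|Hom(A, B)| = 4, |Hom(C, D)| = 7.
|Nat(h^B, h^A) x Nat(h^D, h^C)| = 4 * 7 = 28

28


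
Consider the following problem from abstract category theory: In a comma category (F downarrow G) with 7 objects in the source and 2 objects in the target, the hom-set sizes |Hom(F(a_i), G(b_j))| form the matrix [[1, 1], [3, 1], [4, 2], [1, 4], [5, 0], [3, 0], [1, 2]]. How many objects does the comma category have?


Objects of (F downarrow G) are triples (a, b, h: F(a)->G(b)).
The count equals the sum of all entries in the hom-matrix.
sum(row 0) = 2
sum(row 1) = 4
sum(row 2) = 6
sum(row 3) = 5
sum(row 4) = 5
sum(row 5) = 3
sum(row 6) = 3
Grand total = 28

28


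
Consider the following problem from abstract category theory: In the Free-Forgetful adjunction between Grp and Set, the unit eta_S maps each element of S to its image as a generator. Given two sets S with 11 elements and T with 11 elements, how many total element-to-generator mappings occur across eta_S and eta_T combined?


The unit eta_X: X -> U(F(X)) of the Free-Forgetful adjunction
maps each element of X to a generator of F(X). For X = S + T (disjoint
union in Set), |S + T| = |S| + |T|.
Total mappings = 11 + 11 = 22.

22


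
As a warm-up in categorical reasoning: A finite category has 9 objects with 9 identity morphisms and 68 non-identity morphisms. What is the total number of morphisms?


Each object has an identity morphism, giving 9 identities.
Adding the 68 non-identity morphisms:
Total = 9 + 68 = 77

77


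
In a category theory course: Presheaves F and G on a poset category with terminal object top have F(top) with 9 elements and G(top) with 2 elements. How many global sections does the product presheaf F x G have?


Global sections of a presheaf on a poset with terminal top satisfy
Gamma(H) ~ H(top). Presheaves admit pointwise products, so
(F x G)(top) = F(top) x G(top) (Cartesian product).
|Gamma(F x G)| = |F(top)| * |G(top)| = 9 * 2 = 18.

18


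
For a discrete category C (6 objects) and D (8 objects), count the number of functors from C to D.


A functor from a discrete category C to D is determined by
where each object maps. Each of the 6 objects of C can map
to any of the 8 objects of D independently.
Number of functors = 8^6 = 262144

262144


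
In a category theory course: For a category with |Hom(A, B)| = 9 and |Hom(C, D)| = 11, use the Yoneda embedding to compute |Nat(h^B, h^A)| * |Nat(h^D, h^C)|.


By the Yoneda lemma, Nat(h^B, h^A) is isomorphic to Hom(A, B),
so |Nat(h^B, h^A)| = |Hom(A, B)| and |Nat(h^D, h^C)| = |Hom(C, D)|.
|Hom(A, B)| = 9, |Hom(C, D)| = 11.
|Nat(h^B, h^A) x Nat(h^D, h^C)| = 9 * 11 = 99

99


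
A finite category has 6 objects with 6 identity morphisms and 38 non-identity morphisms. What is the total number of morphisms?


Each object has an identity morphism, giving 6 identities.
Adding the 38 non-identity morphisms:
Total = 6 + 38 = 44

44


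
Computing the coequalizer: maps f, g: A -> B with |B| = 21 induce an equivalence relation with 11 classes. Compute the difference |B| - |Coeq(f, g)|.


The coequalizer Coeq(f, g) = B / ~ has one element per equivalence class.
|B| = 21, |Coeq(f, g)| = 11.
|B| - |Coeq(f, g)| = 21 - 11 = 10.

10


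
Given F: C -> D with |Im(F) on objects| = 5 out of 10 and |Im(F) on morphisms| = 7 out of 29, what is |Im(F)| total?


The image of F consists of distinct objects and distinct morphisms.
|Im(F)| on objects = 5
|Im(F)| on morphisms = 7
Total image cardinality = 5 + 7 = 12

12


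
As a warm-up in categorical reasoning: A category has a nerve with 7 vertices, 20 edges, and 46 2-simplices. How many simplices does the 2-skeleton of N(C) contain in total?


The 2-skeleton of the nerve N(C) consists of simplices in dimensions 0, 1, 2:
  |N(C)_0| = 7 (objects)
  |N(C)_1| = 20 (morphisms)
  |N(C)_2| = 46 (composable pairs)
Total = 7 + 20 + 46 = 73

73


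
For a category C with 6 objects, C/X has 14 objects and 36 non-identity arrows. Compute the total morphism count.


In the slice category C/X, objects are morphisms to X.
Identity morphisms: 14 (one per object of C/X).
Non-identity morphisms: 36.
Total = 14 + 36 = 50

50


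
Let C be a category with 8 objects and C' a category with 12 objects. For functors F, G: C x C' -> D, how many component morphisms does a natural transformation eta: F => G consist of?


A natural transformation eta: F => G assigns one component morphism per
object of the domain category.
The domain is the product category C x C', so
|Ob(C x C')| = |Ob(C)| * |Ob(C')| = 8 * 12 = 96.
Therefore eta has 96 component morphisms.

96


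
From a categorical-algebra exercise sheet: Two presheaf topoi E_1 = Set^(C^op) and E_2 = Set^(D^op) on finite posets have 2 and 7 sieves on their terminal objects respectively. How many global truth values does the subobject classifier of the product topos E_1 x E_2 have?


In a product of presheaf topoi E_1 x E_2, the subobject classifier
is Omega = Omega_1 x Omega_2 (componentwise), so
|Omega(top)| = |Omega_1(top_1)| * |Omega_2(top_2)|.
= 2 * 7 = 14.

14


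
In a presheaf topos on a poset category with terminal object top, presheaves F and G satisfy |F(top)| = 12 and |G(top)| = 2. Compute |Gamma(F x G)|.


Global sections of a presheaf on a poset with terminal top satisfy
Gamma(H) ~ H(top). Presheaves admit pointwise products, so
(F x G)(top) = F(top) x G(top) (Cartesian product).
|Gamma(F x G)| = |F(top)| * |G(top)| = 12 * 2 = 24.

24


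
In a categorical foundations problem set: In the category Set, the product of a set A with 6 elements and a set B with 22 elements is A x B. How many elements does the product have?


In Set, the product A x B is the Cartesian product.
By the universal property, |A x B| = |A| * |B|.
|A x B| = 6 * 22 = 132

132


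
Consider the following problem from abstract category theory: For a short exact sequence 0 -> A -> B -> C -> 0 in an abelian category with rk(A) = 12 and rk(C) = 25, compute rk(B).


For a short exact sequence 0 -> A -> B -> C -> 0,
rank is additive: rank(B) = rank(A) + rank(C).
rank(B) = 12 + 25 = 37

37


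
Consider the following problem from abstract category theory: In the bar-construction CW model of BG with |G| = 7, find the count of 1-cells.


In the bar-construction CW model of BG, the n-cells are indexed by
n-tuples [g_1|...|g_n] of non-identity elements of G (degenerate
simplices with some g_i = e do not contribute cells), so there are
(|G| - 1)^n n-cells.
For dim = 1 with |G| = 7:
cells = (7 - 1)^1 = 6^1 = 6

6


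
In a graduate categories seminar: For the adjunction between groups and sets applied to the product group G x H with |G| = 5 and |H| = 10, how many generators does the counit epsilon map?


The counit epsilon_K: F(U(K)) -> K of the Free-Forgetful adjunction
maps |K| generators of F(U(K)) into K. For K = G x H (the product group),
|G x H| = |G| * |H|.
Total generators mapped = 5 * 10 = 50.

50


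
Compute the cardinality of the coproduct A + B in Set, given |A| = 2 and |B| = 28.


In Set, the coproduct A + B is the disjoint union.
|A + B| = |A| + |B| = 2 + 28 = 30

30


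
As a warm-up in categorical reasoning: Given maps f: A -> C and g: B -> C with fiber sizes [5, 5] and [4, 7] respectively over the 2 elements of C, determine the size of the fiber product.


The pullback A x_C B consists of pairs (a, b) with f(a) = g(b).
For each element c in C, the fiber product has |f^-1(c)| * |g^-1(c)| elements.
Summing over C: 5 * 4 + 5 * 7
= 20 + 35 = 55

55


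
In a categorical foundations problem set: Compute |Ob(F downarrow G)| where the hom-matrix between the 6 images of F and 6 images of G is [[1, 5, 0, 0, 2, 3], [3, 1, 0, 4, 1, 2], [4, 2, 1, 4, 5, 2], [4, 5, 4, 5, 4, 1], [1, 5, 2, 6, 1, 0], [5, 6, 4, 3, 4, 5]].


Objects of (F downarrow G) are triples (a, b, h: F(a)->G(b)).
The count equals the sum of all entries in the hom-matrix.
sum(row 0) = 11
sum(row 1) = 11
sum(row 2) = 18
sum(row 3) = 23
sum(row 4) = 15
sum(row 5) = 27
Grand total = 105

105


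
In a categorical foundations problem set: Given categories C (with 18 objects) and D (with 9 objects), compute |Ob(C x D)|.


The product category C x D has objects that are pairs (c, d).
Number of pairs = |Ob(C)| * |Ob(D)| = 18 * 9 = 162

162


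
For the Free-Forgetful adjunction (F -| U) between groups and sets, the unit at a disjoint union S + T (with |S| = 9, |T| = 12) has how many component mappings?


The unit eta_X: X -> U(F(X)) of the Free-Forgetful adjunction
maps each element of X to a generator of F(X). For X = S + T (disjoint
union in Set), |S + T| = |S| + |T|.
Total mappings = 9 + 12 = 21.

21


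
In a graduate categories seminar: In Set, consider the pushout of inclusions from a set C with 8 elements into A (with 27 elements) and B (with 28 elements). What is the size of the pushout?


The pushout A +_C B identifies the images of C in A and B.
|A +_C B| = |A| + |B| - |C| (for injections).
= 27 + 28 - 8 = 47

47


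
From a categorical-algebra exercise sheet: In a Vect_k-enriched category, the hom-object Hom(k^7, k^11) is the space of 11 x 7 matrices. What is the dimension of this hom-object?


In Vect-enriched categories, Hom(k^n, k^m) is the space of m x n matrices.
dim(Hom(k^7, k^11)) = 11 * 7 = 77

77


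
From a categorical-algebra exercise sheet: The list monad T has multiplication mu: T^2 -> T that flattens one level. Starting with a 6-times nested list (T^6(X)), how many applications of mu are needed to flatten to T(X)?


Each application of mu: T^2 -> T removes one layer of nesting.
Starting at depth 6 (i.e., T^6(X)), we need to reach T(X).
Number of mu applications = 6 - 1 = 5

5


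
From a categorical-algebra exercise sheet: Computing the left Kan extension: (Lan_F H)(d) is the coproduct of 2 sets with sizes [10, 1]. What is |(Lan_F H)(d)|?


Pointwise, the left Kan extension (Lan_F H)(d) is the colimit, indexed
by the comma category (F downarrow d), of H composed with the
projection (F downarrow d) -> C. Here that colimit is given
as a coproduct (disjoint union) of sets, so its cardinality is the
sum of the sizes of the summands.
Coproduct of sets with sizes: 10 + 1
= 11

11


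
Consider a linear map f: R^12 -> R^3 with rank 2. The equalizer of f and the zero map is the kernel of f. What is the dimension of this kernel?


The equalizer of f and the zero map is ker(f).
By the rank-nullity theorem: dim(ker(f)) = dim(domain) - rank(f).
dim(ker(f)) = 12 - 2 = 10

10


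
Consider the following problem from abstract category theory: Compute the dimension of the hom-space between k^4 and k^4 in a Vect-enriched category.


In Vect-enriched categories, Hom(k^n, k^m) is the space of m x n matrices.
dim(Hom(k^4, k^4)) = 4 * 4 = 16

16


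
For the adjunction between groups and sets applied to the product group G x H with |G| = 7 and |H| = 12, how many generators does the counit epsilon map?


The counit epsilon_K: F(U(K)) -> K of the Free-Forgetful adjunction
maps |K| generators of F(U(K)) into K. For K = G x H (the product group),
|G x H| = |G| * |H|.
Total generators mapped = 7 * 12 = 84.

84


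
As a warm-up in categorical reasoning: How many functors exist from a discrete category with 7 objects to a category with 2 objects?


A functor from a discrete category C to D is determined by
where each object maps. Each of the 7 objects of C can map
to any of the 2 objects of D independently.
Number of functors = 2^7 = 128

128


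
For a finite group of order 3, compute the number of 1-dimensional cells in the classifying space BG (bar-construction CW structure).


In the bar-construction CW model of BG, the n-cells are indexed by
n-tuples [g_1|...|g_n] of non-identity elements of G (degenerate
simplices with some g_i = e do not contribute cells), so there are
(|G| - 1)^n n-cells.
For dim = 1 with |G| = 3:
cells = (3 - 1)^1 = 2^1 = 2

2


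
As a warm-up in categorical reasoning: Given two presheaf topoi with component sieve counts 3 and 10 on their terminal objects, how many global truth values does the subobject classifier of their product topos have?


In a product of presheaf topoi E_1 x E_2, the subobject classifier
is Omega = Omega_1 x Omega_2 (componentwise), so
|Omega(top)| = |Omega_1(top_1)| * |Omega_2(top_2)|.
= 3 * 10 = 30.

30


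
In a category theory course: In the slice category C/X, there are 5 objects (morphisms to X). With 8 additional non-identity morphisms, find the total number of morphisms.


In the slice category C/X, objects are morphisms to X.
Identity morphisms: 5 (one per object of C/X).
Non-identity morphisms: 8.
Total = 5 + 8 = 13

13


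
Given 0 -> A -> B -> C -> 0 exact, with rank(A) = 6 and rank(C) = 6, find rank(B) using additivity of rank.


For a short exact sequence 0 -> A -> B -> C -> 0,
rank is additive: rank(B) = rank(A) + rank(C).
rank(B) = 6 + 6 = 12

12


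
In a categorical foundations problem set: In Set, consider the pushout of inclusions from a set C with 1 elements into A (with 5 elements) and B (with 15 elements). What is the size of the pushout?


The pushout A +_C B identifies the images of C in A and B.
|A +_C B| = |A| + |B| - |C| (for injections).
= 5 + 15 - 1 = 19

19


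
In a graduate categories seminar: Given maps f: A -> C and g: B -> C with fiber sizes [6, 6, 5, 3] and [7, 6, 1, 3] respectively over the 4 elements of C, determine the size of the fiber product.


The pullback A x_C B consists of pairs (a, b) with f(a) = g(b).
For each element c in C, the fiber product has |f^-1(c)| * |g^-1(c)| elements.
Summing over C: 6 * 7 + 6 * 6 + 5 * 1 + 3 * 3
= 42 + 36 + 5 + 9 = 92

92


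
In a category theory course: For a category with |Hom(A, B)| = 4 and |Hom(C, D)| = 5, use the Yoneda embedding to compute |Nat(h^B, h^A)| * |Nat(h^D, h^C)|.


By the Yoneda lemma, Nat(h^B, h^A) is isomorphic to Hom(A, B),
so |Nat(h^B, h^A)| = |Hom(A, B)| and |Nat(h^D, h^C)| = |Hom(C, D)|.
|Hom(A, B)| = 4, |Hom(C, D)| = 5.
|Nat(h^B, h^A) x Nat(h^D, h^C)| = 4 * 5 = 20

20


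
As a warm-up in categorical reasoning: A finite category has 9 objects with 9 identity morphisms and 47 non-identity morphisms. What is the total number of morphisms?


Each object has an identity morphism, giving 9 identities.
Adding the 47 non-identity morphisms:
Total = 9 + 47 = 56

56
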